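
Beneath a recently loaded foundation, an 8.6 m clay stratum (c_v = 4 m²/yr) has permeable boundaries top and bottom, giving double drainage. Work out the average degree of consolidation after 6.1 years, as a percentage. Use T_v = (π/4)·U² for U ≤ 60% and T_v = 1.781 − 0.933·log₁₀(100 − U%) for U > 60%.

Drainage path length: H_d = H/2 = 4.3 m (double drainage).
T_v = c_v·t/H_d² = 4×6.1/4.3² = 1.3196.
T_v = 1.3196 corresponds to the U > 60% branch:
U = 1 − 10^((1.781 − T_v)/0.933)/100 = 0.9688

U ≈ 96.9 %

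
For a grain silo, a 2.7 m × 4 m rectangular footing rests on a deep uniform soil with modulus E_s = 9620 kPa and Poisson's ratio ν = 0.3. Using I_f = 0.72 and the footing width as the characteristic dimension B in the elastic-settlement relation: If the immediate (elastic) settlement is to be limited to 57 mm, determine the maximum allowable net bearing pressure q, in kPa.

S_e = q·B·(1−ν²)/E_s · I_f  ⇒  q = S_e·E_s / (B·(1−ν²)·I_f).
q = 0.057 × 9620 / (2.7 × 0.91 × 0.72) = 310 kPa

q ≈ 310 kPa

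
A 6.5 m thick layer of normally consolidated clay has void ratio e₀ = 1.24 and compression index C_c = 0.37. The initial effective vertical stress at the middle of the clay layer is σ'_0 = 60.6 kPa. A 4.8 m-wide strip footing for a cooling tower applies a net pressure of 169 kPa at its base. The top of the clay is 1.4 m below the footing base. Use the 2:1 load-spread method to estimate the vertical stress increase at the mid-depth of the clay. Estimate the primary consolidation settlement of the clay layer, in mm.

Mid-depth of clay below the footing base: z = 1.4 + 6.5/2 = 4.65 m.
Stress increase at mid-clay by the 2:1 spreading method:
Δσ = qB/(B+z) = 169×4.8/(4.8+4.65) = 85.841 kPa
Final effective stress: σ'_f = σ'_0 + Δσ = 60.6 + 85.841 = 146.44 kPa.
Normally consolidated clay, so the full stress increment lies on the virgin compression line:
S_c = C_c·H/(1+e₀)·log₁₀(σ'_f/σ'_0) = 0.37×6.5/(1+1.24)×log₁₀(146.44/60.6)
    = 1.0737 × 0.38319 = 0.4114 m

S_c ≈ 411 mm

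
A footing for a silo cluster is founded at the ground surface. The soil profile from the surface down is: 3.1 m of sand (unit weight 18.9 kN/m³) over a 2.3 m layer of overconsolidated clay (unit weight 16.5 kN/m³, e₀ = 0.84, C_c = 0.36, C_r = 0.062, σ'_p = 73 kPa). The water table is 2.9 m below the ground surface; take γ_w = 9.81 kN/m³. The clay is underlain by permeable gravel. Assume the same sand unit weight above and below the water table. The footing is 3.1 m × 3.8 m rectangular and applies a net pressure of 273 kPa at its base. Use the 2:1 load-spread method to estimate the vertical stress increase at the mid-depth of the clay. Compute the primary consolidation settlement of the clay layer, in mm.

Mid-depth of clay below the ground surface: z = 3.1 + 2.3/2 = 4.25 m.
Total vertical stress at mid-clay: σ_v = 18.9×3.1 + 16.5×1.15 = 77.565 kPa.
Pore pressure: u = 9.81×(4.25 − 2.9) = 13.244 kPa.
Initial effective stress: σ'_0 = σ_v − u = 77.565 − 13.244 = 64.321 kPa.
Stress increase at mid-clay by the 2:1 spreading method:
Δσ = qBL/((B+z)(L+z)) = 273×3.1×3.8/((3.1+4.25)(3.8+4.25)) = 54.353 kPa
Final effective stress: σ'_f = 64.321 + 54.353 = 118.67 kPa.
σ'_f = 118.67 > σ'_p = 73 kPa, so the stress path crosses the preconsolidation pressure — recompression up to σ'_p, then virgin compression beyond:
S_c = H/(1+e₀)·[C_r·log₁₀(σ'_p/σ'_0) + C_c·log₁₀(σ'_f/σ'_p)]
    = 2.3/1.84 × [0.062×log₁₀(73/64.321) + 0.36×log₁₀(118.67/73)]
    = 1.25 × [0.0034081 + 0.075967] = 0.09922 m

S_c ≈ 99.2 mm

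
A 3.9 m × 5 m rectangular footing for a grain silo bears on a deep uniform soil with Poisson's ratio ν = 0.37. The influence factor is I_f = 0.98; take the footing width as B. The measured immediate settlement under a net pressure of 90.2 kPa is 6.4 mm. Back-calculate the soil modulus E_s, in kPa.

S_e = q·B·(1−ν²)/E_s · I_f  ⇒  E_s = q·B·(1−ν²)·I_f / S_e.
E_s = 90.2 × 3.9 × 0.8631 × 0.98 / 0.0064 = 46490 kPa

E_s ≈ 46500 kPa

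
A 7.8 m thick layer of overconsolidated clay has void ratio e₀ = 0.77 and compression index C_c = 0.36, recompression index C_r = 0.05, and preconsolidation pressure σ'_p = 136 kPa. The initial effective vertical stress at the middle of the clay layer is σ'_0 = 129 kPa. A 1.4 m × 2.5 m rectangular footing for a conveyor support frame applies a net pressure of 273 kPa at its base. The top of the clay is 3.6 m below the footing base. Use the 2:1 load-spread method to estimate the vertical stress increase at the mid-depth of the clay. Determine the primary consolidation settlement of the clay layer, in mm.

Mid-depth of clay below the footing base: z = 3.6 + 7.8/2 = 7.5 m.
Stress increase at mid-clay by the 2:1 spreading method:
Δσ = qBL/((B+z)(L+z)) = 273×1.4×2.5/((1.4+7.5)(2.5+7.5)) = 10.736 kPa
Final effective stress: σ'_f = 129 + 10.736 = 139.74 kPa.
σ'_f = 139.74 > σ'_p = 136 kPa, so the stress path crosses the preconsolidation pressure — recompression up to σ'_p, then virgin compression beyond:
S_c = H/(1+e₀)·[C_r·log₁₀(σ'_p/σ'_0) + C_c·log₁₀(σ'_f/σ'_p)]
    = 7.8/1.77 × [0.05×log₁₀(136/129) + 0.36×log₁₀(139.74/136)]
    = 4.4068 × [0.0011475 + 0.0042415] = 0.02375 m

S_c ≈ 23.7 mm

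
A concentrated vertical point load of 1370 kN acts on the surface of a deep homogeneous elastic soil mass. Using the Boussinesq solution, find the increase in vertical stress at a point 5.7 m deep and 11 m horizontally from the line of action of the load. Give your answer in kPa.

Boussinesq vertical stress below a point load on an elastic half-space:
Δσ_z = 3P/(2πz²) · [1 + (r/z)²]^(−5/2)
r/z = 11/5.7 = 1.9298; [1+(r/z)²]^(−5/2) = 0.020615.
Δσ_z = 3×1370/(2π×5.7²) × 0.020615 = 20.133 × 0.020615 = 0.415 kPa

Δσ_z ≈ 0.415 kPa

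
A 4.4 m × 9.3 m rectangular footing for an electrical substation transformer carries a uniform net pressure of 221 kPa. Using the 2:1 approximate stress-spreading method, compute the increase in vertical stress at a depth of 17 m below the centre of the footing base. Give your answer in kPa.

Δσ_z ≈ 16.1 kPa

By the 2:1 method the load spreads at 1 horizontal : 2 vertical, so at depth z the loaded area has grown by z in each plan dimension:
Δσ = qBL/((B+z)(L+z)) = 221×4.4×9.3/((4.4+17)(9.3+17)) = 16.068 kPa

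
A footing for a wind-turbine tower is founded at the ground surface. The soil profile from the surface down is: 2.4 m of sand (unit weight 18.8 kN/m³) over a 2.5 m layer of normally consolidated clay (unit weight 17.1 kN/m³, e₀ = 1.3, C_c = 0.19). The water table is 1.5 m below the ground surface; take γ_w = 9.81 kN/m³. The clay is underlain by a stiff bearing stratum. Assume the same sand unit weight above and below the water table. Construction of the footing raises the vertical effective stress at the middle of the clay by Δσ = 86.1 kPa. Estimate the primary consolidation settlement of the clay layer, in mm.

S_c ≈ 95.4 mm

Mid-depth of clay below the ground surface: z = 2.4 + 2.5/2 = 3.65 m.
Total vertical stress at mid-clay: σ_v = 18.8×2.4 + 17.1×1.25 = 66.495 kPa.
Pore pressure: u = 9.81×(3.65 − 1.5) = 21.091 kPa.
Initial effective stress: σ'_0 = σ_v − u = 66.495 − 21.091 = 45.404 kPa.
Final effective stress: σ'_f = σ'_0 + Δσ = 45.404 + 86.1 = 131.5 kPa.
Normally consolidated clay, so the full stress increment lies on the virgin compression line:
S_c = C_c·H/(1+e₀)·log₁₀(σ'_f/σ'_0) = 0.19×2.5/(1+1.3)×log₁₀(131.5/45.404)
    = 0.20652 × 0.46183 = 0.09538 m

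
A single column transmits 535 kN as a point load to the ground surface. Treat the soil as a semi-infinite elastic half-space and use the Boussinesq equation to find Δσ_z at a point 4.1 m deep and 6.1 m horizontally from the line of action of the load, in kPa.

Δσ_z ≈ 0.821 kPa

Boussinesq vertical stress below a point load on an elastic half-space:
Δσ_z = 3P/(2πz²) · [1 + (r/z)²]^(−5/2)
r/z = 6.1/4.1 = 1.4878; [1+(r/z)²]^(−5/2) = 0.054017.
Δσ_z = 3×535/(2π×4.1²) × 0.054017 = 15.196 × 0.054017 = 0.8208 kPa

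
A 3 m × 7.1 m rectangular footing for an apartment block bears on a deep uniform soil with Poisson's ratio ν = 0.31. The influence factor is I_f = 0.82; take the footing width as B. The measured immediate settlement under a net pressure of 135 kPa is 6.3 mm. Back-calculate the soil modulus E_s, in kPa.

S_e = q·B·(1−ν²)/E_s · I_f  ⇒  E_s = q·B·(1−ν²)·I_f / S_e.
E_s = 135 × 3 × 0.9039 × 0.82 / 0.0063 = 47650 kPa

E_s ≈ 47600 kPa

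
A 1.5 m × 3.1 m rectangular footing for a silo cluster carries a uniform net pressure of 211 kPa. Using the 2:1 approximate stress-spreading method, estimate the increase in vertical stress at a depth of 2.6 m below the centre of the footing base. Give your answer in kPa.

By the 2:1 method the load spreads at 1 horizontal : 2 vertical, so at depth z the loaded area has grown by z in each plan dimension:
Δσ = qBL/((B+z)(L+z)) = 211×1.5×3.1/((1.5+2.6)(3.1+2.6)) = 41.983 kPa

Δσ_z ≈ 42 kPa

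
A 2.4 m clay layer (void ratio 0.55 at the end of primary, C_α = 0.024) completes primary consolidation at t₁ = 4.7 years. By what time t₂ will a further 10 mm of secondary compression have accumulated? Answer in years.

S_s = C_α·H/(1+e_p)·log₁₀(t₂/t₁) ⇒ log₁₀(t₂/t₁) = S_s·(1+e_p)/(C_α·H).
log₁₀(t₂/t₁) = 0.01 × (1+0.55) / (0.024×2.4) = 0.2691
t₂ = t₁ × 10^0.2691 = 4.7 × 1.858 = 8.734 years

t₂ ≈ 8.73 years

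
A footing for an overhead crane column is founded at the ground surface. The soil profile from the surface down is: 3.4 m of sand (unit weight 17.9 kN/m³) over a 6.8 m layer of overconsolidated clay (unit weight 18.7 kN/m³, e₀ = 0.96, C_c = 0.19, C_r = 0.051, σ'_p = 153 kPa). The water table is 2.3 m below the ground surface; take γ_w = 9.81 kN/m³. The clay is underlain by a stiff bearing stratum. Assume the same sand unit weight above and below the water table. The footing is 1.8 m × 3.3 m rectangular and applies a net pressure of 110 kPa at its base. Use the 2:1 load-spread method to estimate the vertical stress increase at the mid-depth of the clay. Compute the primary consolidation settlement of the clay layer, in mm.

S_c ≈ 6.88 mm

Mid-depth of clay below the ground surface: z = 3.4 + 6.8/2 = 6.8 m.
Total vertical stress at mid-clay: σ_v = 17.9×3.4 + 18.7×3.4 = 124.44 kPa.
Pore pressure: u = 9.81×(6.8 − 2.3) = 44.145 kPa.
Initial effective stress: σ'_0 = σ_v − u = 124.44 − 44.145 = 80.295 kPa.
Stress increase at mid-clay by the 2:1 spreading method:
Δσ = qBL/((B+z)(L+z)) = 110×1.8×3.3/((1.8+6.8)(3.3+6.8)) = 7.5224 kPa
Final effective stress: σ'_f = 80.295 + 7.5224 = 87.817 kPa.
σ'_f = 87.817 ≤ σ'_p = 153 kPa, so the clay remains overconsolidated and only the recompression index applies:
S_c = C_r·H/(1+e₀)·log₁₀(σ'_f/σ'_0) = 0.051×6.8/1.96×log₁₀(87.817/80.295)
    = 0.17694 × 0.03889 = 0.006881 m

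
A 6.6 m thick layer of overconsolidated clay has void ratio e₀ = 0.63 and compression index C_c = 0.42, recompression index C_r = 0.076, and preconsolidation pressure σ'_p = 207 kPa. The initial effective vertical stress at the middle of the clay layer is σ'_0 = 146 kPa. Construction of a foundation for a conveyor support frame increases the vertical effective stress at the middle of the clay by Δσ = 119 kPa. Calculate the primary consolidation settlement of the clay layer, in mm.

S_c ≈ 229 mm

Final effective stress: σ'_f = 146 + 119 = 265 kPa.
σ'_f = 265 > σ'_p = 207 kPa, so the stress path crosses the preconsolidation pressure — recompression up to σ'_p, then virgin compression beyond:
S_c = H/(1+e₀)·[C_r·log₁₀(σ'_p/σ'_0) + C_c·log₁₀(σ'_f/σ'_p)]
    = 6.6/1.63 × [0.076×log₁₀(207/146) + 0.42×log₁₀(265/207)]
    = 4.0491 × [0.011523 + 0.045056] = 0.2291 m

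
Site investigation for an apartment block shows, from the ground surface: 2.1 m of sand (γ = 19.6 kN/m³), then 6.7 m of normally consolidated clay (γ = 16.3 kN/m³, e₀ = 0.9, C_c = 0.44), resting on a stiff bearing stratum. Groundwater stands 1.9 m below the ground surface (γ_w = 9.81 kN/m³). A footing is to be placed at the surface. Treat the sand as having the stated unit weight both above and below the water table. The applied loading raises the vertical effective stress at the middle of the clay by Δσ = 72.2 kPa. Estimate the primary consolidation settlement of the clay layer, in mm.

S_c ≈ 527 mm

Mid-depth of clay below the ground surface: z = 2.1 + 6.7/2 = 5.45 m.
Total vertical stress at mid-clay: σ_v = 19.6×2.1 + 16.3×3.35 = 95.765 kPa.
Pore pressure: u = 9.81×(5.45 − 1.9) = 34.825 kPa.
Initial effective stress: σ'_0 = σ_v − u = 95.765 − 34.825 = 60.94 kPa.
Final effective stress: σ'_f = σ'_0 + Δσ = 60.94 + 72.2 = 133.14 kPa.
Normally consolidated clay, so the full stress increment lies on the virgin compression line:
S_c = C_c·H/(1+e₀)·log₁₀(σ'_f/σ'_0) = 0.44×6.7/(1+0.9)×log₁₀(133.14/60.94)
    = 1.5516 × 0.33941 = 0.5266 m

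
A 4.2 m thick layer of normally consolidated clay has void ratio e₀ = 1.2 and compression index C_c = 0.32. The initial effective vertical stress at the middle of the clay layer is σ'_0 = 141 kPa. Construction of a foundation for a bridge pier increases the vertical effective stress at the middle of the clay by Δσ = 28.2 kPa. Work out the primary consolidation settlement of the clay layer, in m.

Final effective stress: σ'_f = σ'_0 + Δσ = 141 + 28.2 = 169.2 kPa.
Normally consolidated clay, so the full stress increment lies on the virgin compression line:
S_c = C_c·H/(1+e₀)·log₁₀(σ'_f/σ'_0) = 0.32×4.2/(1+1.2)×log₁₀(169.2/141)
    = 0.61091 × 0.079181 = 0.04837 m

S_c ≈ 0.0484 m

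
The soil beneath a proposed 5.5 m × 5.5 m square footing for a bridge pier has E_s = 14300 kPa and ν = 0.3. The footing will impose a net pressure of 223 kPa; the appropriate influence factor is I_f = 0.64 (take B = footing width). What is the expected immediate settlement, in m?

Immediate (elastic) settlement: S_e = q·B·(1−ν²)/E_s · I_f.
S_e = 223 × 5.5 × (1 − 0.3²) / 14300 × 0.64
    = 223 × 5.5 × 0.91 / 14300 × 0.64
    = 0.04995 m

S_e ≈ 0.05 m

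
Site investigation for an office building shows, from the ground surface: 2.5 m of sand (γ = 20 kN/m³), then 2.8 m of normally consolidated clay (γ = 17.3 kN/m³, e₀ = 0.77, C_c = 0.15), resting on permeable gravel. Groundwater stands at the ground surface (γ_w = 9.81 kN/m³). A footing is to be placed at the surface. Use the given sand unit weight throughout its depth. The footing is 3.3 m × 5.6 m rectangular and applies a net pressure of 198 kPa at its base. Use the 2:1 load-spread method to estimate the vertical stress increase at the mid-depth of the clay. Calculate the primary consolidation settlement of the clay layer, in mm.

S_c ≈ 93.9 mm

Mid-depth of clay below the ground surface: z = 2.5 + 2.8/2 = 3.9 m.
Total vertical stress at mid-clay: σ_v = 20×2.5 + 17.3×1.4 = 74.22 kPa.
Pore pressure: u = 9.81×(3.9 − 0) = 38.259 kPa.
Initial effective stress: σ'_0 = σ_v − u = 74.22 − 38.259 = 35.961 kPa.
Stress increase at mid-clay by the 2:1 spreading method:
Δσ = qBL/((B+z)(L+z)) = 198×3.3×5.6/((3.3+3.9)(5.6+3.9)) = 53.495 kPa
Final effective stress: σ'_f = σ'_0 + Δσ = 35.961 + 53.495 = 89.456 kPa.
Normally consolidated clay, so the full stress increment lies on the virgin compression line:
S_c = C_c·H/(1+e₀)·log₁₀(σ'_f/σ'_0) = 0.15×2.8/(1+0.77)×log₁₀(89.456/35.961)
    = 0.23729 × 0.39578 = 0.09391 m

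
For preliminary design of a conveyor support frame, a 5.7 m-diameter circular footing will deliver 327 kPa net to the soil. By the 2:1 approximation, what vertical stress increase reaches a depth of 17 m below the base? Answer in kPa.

By the 2:1 method the load spreads at 1 horizontal : 2 vertical, so at depth z the loaded area has grown by z in each plan dimension:
Δσ ≈ qD²/(D+z)² = 327×5.7²/(5.7+17)² = 20.618 kPa

Δσ_z ≈ 20.6 kPa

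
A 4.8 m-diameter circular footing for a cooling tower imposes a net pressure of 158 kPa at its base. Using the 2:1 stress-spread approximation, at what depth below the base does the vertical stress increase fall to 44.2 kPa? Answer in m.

2:1 spreading — at depth z the loaded area has grown by z in each plan dimension:
qD²/(D+z)² = Δσ_z ⇒ z = D(√(q/Δσ_z) − 1) = 4.8×(√(158/44.2) − 1) = 4.275 m

z ≈ 4.28 m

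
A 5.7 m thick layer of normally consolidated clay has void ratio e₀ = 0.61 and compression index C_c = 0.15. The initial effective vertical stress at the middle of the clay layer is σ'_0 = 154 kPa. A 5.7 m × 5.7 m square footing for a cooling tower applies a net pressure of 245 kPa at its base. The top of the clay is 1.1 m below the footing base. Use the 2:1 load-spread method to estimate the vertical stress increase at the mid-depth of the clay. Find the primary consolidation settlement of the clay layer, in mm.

Mid-depth of clay below the footing base: z = 1.1 + 5.7/2 = 3.95 m.
Stress increase at mid-clay by the 2:1 spreading method:
Δσ = qBL/((B+z)(L+z)) = 245×5.7×5.7/((5.7+3.95)(5.7+3.95)) = 85.479 kPa
Final effective stress: σ'_f = σ'_0 + Δσ = 154 + 85.479 = 239.48 kPa.
Normally consolidated clay, so the full stress increment lies on the virgin compression line:
S_c = C_c·H/(1+e₀)·log₁₀(σ'_f/σ'_0) = 0.15×5.7/(1+0.61)×log₁₀(239.48/154)
    = 0.53106 × 0.19175 = 0.1018 m

S_c ≈ 102 mm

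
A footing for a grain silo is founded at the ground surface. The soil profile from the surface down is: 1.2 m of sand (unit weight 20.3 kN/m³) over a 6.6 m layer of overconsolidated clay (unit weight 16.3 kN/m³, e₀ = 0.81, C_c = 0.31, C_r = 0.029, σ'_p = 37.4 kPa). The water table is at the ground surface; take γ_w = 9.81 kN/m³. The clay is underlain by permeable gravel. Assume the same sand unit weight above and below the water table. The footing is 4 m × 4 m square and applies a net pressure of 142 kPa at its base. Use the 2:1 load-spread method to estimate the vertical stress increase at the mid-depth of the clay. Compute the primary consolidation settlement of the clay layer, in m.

S_c ≈ 0.279 m

Mid-depth of clay below the ground surface: z = 1.2 + 6.6/2 = 4.5 m.
Total vertical stress at mid-clay: σ_v = 20.3×1.2 + 16.3×3.3 = 78.15 kPa.
Pore pressure: u = 9.81×(4.5 − 0) = 44.145 kPa.
Initial effective stress: σ'_0 = σ_v − u = 78.15 − 44.145 = 34.005 kPa.
Stress increase at mid-clay by the 2:1 spreading method:
Δσ = qBL/((B+z)(L+z)) = 142×4×4/((4+4.5)(4+4.5)) = 31.446 kPa
Final effective stress: σ'_f = 34.005 + 31.446 = 65.451 kPa.
σ'_f = 65.451 > σ'_p = 37.4 kPa, so the stress path crosses the preconsolidation pressure — recompression up to σ'_p, then virgin compression beyond:
S_c = H/(1+e₀)·[C_r·log₁₀(σ'_p/σ'_0) + C_c·log₁₀(σ'_f/σ'_p)]
    = 6.6/1.81 × [0.029×log₁₀(37.4/34.005) + 0.31×log₁₀(65.451/37.4)]
    = 3.6464 × [0.0011985 + 0.075344] = 0.2791 m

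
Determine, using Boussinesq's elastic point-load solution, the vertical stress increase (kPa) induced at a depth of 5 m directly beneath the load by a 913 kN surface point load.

Boussinesq vertical stress below a point load on an elastic half-space:
Δσ_z = 3P/(2πz²) · [1 + (r/z)²]^(−5/2)
r/z = 0/5 = 0; [1+(r/z)²]^(−5/2) = 1.
Δσ_z = 3×913/(2π×5²) × 1 = 17.437 × 1 = 17.44 kPa

Δσ_z ≈ 17.4 kPa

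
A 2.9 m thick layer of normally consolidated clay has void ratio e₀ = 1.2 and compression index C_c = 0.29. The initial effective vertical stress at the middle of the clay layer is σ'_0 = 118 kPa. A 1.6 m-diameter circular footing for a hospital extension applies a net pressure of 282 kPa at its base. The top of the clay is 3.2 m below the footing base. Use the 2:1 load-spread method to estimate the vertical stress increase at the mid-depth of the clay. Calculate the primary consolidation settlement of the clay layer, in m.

S_c ≈ 0.0242 m

Mid-depth of clay below the footing base: z = 3.2 + 2.9/2 = 4.65 m.
Stress increase at mid-clay by the 2:1 spreading method:
Δσ ≈ qD²/(D+z)² = 282×1.6²/(1.6+4.65)² = 18.481 kPa
Final effective stress: σ'_f = σ'_0 + Δσ = 118 + 18.481 = 136.48 kPa.
Normally consolidated clay, so the full stress increment lies on the virgin compression line:
S_c = C_c·H/(1+e₀)·log₁₀(σ'_f/σ'_0) = 0.29×2.9/(1+1.2)×log₁₀(136.48/118)
    = 0.38227 × 0.063187 = 0.02415 m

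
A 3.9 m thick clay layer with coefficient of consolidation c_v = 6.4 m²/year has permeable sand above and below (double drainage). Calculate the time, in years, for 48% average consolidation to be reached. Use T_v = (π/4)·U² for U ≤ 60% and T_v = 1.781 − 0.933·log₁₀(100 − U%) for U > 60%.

Drainage path length: H_d = H/2 = 1.95 m (double drainage).
U ≤ 60%: T_v = (π/4)·U² = (π/4)×0.48² = 0.18096.
t = T_v·H_d²/c_v = 0.18096×1.95²/6.4 = 0.1075 years.

t ≈ 0.108 years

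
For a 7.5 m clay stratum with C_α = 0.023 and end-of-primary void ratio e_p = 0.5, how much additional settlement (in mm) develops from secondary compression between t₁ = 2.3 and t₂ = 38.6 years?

Secondary compression: S_s = C_α·H/(1+e_p)·log₁₀(t₂/t₁)
S_s = 0.023×7.5/(1+0.5)×log₁₀(38.6/2.3)
    = 0.115 × 1.225 = 0.1409 m

S_s ≈ 141 mm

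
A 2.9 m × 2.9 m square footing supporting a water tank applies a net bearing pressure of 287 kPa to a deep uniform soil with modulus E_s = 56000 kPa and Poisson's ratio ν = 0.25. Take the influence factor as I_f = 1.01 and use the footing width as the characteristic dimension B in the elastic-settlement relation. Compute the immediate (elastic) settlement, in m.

S_e ≈ 0.0141 m

Immediate (elastic) settlement: S_e = q·B·(1−ν²)/E_s · I_f.
S_e = 287 × 2.9 × (1 − 0.25²) / 56000 × 1.01
    = 287 × 2.9 × 0.9375 / 56000 × 1.01
    = 0.01407 m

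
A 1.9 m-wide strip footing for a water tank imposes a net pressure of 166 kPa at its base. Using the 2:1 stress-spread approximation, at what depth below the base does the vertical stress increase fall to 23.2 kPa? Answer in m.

z ≈ 11.7 m

2:1 spreading — at depth z the loaded area has grown by z in each plan dimension:
qB/(B+z) = Δσ_z ⇒ z = qB/Δσ_z − B = 166×1.9/23.2 − 1.9 = 11.69 m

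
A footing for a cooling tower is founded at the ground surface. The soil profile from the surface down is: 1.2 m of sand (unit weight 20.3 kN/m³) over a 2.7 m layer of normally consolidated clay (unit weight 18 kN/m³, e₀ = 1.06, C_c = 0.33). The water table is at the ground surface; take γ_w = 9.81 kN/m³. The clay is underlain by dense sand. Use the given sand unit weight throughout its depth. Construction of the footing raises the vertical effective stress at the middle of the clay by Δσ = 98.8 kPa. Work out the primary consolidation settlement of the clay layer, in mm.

S_c ≈ 309 mm

Mid-depth of clay below the ground surface: z = 1.2 + 2.7/2 = 2.55 m.
Total vertical stress at mid-clay: σ_v = 20.3×1.2 + 18×1.35 = 48.66 kPa.
Pore pressure: u = 9.81×(2.55 − 0) = 25.015 kPa.
Initial effective stress: σ'_0 = σ_v − u = 48.66 − 25.015 = 23.645 kPa.
Final effective stress: σ'_f = σ'_0 + Δσ = 23.645 + 98.8 = 122.44 kPa.
Normally consolidated clay, so the full stress increment lies on the virgin compression line:
S_c = C_c·H/(1+e₀)·log₁₀(σ'_f/σ'_0) = 0.33×2.7/(1+1.06)×log₁₀(122.44/23.645)
    = 0.43252 × 0.71418 = 0.3089 m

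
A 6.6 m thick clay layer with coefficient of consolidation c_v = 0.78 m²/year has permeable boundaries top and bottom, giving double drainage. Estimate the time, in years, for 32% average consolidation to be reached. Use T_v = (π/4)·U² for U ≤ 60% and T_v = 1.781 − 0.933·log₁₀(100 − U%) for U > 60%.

t ≈ 1.12 years

Drainage path length: H_d = H/2 = 3.3 m (double drainage).
U ≤ 60%: T_v = (π/4)·U² = (π/4)×0.32² = 0.080425.
t = T_v·H_d²/c_v = 0.080425×3.3²/0.78 = 1.123 years.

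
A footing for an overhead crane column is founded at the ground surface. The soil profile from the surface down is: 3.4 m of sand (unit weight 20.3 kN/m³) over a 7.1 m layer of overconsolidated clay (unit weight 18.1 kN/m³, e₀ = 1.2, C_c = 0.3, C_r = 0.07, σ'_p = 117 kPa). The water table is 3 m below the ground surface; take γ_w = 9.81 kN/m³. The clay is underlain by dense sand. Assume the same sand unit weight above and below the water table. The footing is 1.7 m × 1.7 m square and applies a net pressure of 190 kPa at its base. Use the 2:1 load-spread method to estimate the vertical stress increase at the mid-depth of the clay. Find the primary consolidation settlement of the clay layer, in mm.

S_c ≈ 7.34 mm

Mid-depth of clay below the ground surface: z = 3.4 + 7.1/2 = 6.95 m.
Total vertical stress at mid-clay: σ_v = 20.3×3.4 + 18.1×3.55 = 133.27 kPa.
Pore pressure: u = 9.81×(6.95 − 3) = 38.75 kPa.
Initial effective stress: σ'_0 = σ_v − u = 133.27 − 38.75 = 94.52 kPa.
Stress increase at mid-clay by the 2:1 spreading method:
Δσ = qBL/((B+z)(L+z)) = 190×1.7×1.7/((1.7+6.95)(1.7+6.95)) = 7.3387 kPa
Final effective stress: σ'_f = 94.52 + 7.3387 = 101.86 kPa.
σ'_f = 101.86 ≤ σ'_p = 117 kPa, so the clay remains overconsolidated and only the recompression index applies:
S_c = C_r·H/(1+e₀)·log₁₀(σ'_f/σ'_0) = 0.07×7.1/2.2×log₁₀(101.86/94.52)
    = 0.22591 × 0.03248 = 0.007338 m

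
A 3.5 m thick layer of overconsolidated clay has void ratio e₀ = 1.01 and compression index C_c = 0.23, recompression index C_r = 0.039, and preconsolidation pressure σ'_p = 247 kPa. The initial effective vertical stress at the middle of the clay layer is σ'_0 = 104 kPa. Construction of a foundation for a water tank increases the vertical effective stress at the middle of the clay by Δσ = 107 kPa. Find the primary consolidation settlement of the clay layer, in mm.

Final effective stress: σ'_f = 104 + 107 = 211 kPa.
σ'_f = 211 ≤ σ'_p = 247 kPa, so the clay remains overconsolidated and only the recompression index applies:
S_c = C_r·H/(1+e₀)·log₁₀(σ'_f/σ'_0) = 0.039×3.5/2.01×log₁₀(211/104)
    = 0.067911 × 0.30725 = 0.02087 m

S_c ≈ 20.9 mm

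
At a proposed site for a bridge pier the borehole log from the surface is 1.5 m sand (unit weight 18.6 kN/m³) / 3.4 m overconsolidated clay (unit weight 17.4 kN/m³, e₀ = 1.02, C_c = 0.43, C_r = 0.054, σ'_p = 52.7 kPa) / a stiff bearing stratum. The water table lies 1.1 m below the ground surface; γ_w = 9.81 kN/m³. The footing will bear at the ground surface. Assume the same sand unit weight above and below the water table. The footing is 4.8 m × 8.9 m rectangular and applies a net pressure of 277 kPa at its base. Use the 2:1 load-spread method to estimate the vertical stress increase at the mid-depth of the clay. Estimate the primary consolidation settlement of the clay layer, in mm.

Mid-depth of clay below the ground surface: z = 1.5 + 3.4/2 = 3.2 m.
Total vertical stress at mid-clay: σ_v = 18.6×1.5 + 17.4×1.7 = 57.48 kPa.
Pore pressure: u = 9.81×(3.2 − 1.1) = 20.601 kPa.
Initial effective stress: σ'_0 = σ_v − u = 57.48 − 20.601 = 36.879 kPa.
Stress increase at mid-clay by the 2:1 spreading method:
Δσ = qBL/((B+z)(L+z)) = 277×4.8×8.9/((4.8+3.2)(8.9+3.2)) = 122.25 kPa
Final effective stress: σ'_f = 36.879 + 122.25 = 159.13 kPa.
σ'_f = 159.13 > σ'_p = 52.7 kPa, so the stress path crosses the preconsolidation pressure — recompression up to σ'_p, then virgin compression beyond:
S_c = H/(1+e₀)·[C_r·log₁₀(σ'_p/σ'_0) + C_c·log₁₀(σ'_f/σ'_p)]
    = 3.4/2.02 × [0.054×log₁₀(52.7/36.879) + 0.43×log₁₀(159.13/52.7)]
    = 1.6832 × [0.0083717 + 0.20637] = 0.3615 m

S_c ≈ 361 mm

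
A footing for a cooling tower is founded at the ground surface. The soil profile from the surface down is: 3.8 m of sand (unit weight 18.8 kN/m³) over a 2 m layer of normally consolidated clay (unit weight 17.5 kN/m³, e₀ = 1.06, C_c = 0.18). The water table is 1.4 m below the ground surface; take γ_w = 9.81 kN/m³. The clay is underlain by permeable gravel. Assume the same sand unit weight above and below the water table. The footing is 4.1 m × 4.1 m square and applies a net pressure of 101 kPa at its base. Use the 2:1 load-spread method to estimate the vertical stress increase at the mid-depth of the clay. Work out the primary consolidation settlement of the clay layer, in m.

S_c ≈ 0.0248 m

Mid-depth of clay below the ground surface: z = 3.8 + 2/2 = 4.8 m.
Total vertical stress at mid-clay: σ_v = 18.8×3.8 + 17.5×1 = 88.94 kPa.
Pore pressure: u = 9.81×(4.8 − 1.4) = 33.354 kPa.
Initial effective stress: σ'_0 = σ_v − u = 88.94 − 33.354 = 55.586 kPa.
Stress increase at mid-clay by the 2:1 spreading method:
Δσ = qBL/((B+z)(L+z)) = 101×4.1×4.1/((4.1+4.8)(4.1+4.8)) = 21.434 kPa
Final effective stress: σ'_f = σ'_0 + Δσ = 55.586 + 21.434 = 77.02 kPa.
Normally consolidated clay, so the full stress increment lies on the virgin compression line:
S_c = C_c·H/(1+e₀)·log₁₀(σ'_f/σ'_0) = 0.18×2/(1+1.06)×log₁₀(77.02/55.586)
    = 0.17476 × 0.14164 = 0.02475 m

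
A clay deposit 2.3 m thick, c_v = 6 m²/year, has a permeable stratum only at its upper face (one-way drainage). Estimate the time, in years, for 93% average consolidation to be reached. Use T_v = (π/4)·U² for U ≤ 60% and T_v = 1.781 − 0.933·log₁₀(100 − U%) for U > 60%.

Drainage path length: H_d = H = 2.3 m (single drainage).
U > 60%: T_v = 1.781 − 0.933·log₁₀(100 − 93) = 0.99252.
t = T_v·H_d²/c_v = 0.99252×2.3²/6 = 0.8751 years.

t ≈ 0.875 years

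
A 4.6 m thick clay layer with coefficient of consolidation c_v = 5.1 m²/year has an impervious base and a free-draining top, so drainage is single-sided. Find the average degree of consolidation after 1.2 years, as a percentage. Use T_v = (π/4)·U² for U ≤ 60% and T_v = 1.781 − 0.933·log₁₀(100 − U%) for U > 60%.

Drainage path length: H_d = H = 4.6 m (single drainage).
T_v = c_v·t/H_d² = 5.1×1.2/4.6² = 0.28922.
T_v = 0.28922 corresponds to the U > 60% branch:
U = 1 − 10^((1.781 − T_v)/0.933)/100 = 0.6029

U ≈ 60.3 %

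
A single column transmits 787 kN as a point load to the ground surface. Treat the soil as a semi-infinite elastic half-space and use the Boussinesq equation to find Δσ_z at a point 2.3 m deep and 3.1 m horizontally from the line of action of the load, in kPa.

Boussinesq vertical stress below a point load on an elastic half-space:
Δσ_z = 3P/(2πz²) · [1 + (r/z)²]^(−5/2)
r/z = 3.1/2.3 = 1.3478; [1+(r/z)²]^(−5/2) = 0.075106.
Δσ_z = 3×787/(2π×2.3²) × 0.075106 = 71.033 × 0.075106 = 5.335 kPa

Δσ_z ≈ 5.34 kPa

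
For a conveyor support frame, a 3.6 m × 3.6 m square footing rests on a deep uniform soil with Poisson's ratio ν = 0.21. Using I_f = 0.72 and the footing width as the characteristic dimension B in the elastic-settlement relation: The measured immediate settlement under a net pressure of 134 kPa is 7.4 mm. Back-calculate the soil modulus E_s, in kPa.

S_e = q·B·(1−ν²)/E_s · I_f  ⇒  E_s = q·B·(1−ν²)·I_f / S_e.
E_s = 134 × 3.6 × 0.9559 × 0.72 / 0.0074 = 44870 kPa

E_s ≈ 44900 kPa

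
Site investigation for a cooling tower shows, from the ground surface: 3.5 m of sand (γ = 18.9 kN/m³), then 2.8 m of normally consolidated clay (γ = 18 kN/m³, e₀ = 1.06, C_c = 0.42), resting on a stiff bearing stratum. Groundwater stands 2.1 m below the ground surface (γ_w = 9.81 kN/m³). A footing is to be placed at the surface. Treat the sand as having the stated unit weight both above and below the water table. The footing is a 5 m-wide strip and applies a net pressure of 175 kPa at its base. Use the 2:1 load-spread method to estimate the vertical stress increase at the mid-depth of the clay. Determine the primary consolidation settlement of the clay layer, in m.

S_c ≈ 0.215 m

Mid-depth of clay below the ground surface: z = 3.5 + 2.8/2 = 4.9 m.
Total vertical stress at mid-clay: σ_v = 18.9×3.5 + 18×1.4 = 91.35 kPa.
Pore pressure: u = 9.81×(4.9 − 2.1) = 27.468 kPa.
Initial effective stress: σ'_0 = σ_v − u = 91.35 − 27.468 = 63.882 kPa.
Stress increase at mid-clay by the 2:1 spreading method:
Δσ = qB/(B+z) = 175×5/(5+4.9) = 88.384 kPa
Final effective stress: σ'_f = σ'_0 + Δσ = 63.882 + 88.384 = 152.27 kPa.
Normally consolidated clay, so the full stress increment lies on the virgin compression line:
S_c = C_c·H/(1+e₀)·log₁₀(σ'_f/σ'_0) = 0.42×2.8/(1+1.06)×log₁₀(152.27/63.882)
    = 0.57087 × 0.37724 = 0.2154 m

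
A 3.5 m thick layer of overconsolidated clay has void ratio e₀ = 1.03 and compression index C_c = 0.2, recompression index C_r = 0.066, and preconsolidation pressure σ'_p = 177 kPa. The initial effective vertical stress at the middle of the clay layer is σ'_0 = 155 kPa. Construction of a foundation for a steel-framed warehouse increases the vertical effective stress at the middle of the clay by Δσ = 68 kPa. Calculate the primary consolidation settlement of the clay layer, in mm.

S_c ≈ 41.2 mm

Final effective stress: σ'_f = 155 + 68 = 223 kPa.
σ'_f = 223 > σ'_p = 177 kPa, so the stress path crosses the preconsolidation pressure — recompression up to σ'_p, then virgin compression beyond:
S_c = H/(1+e₀)·[C_r·log₁₀(σ'_p/σ'_0) + C_c·log₁₀(σ'_f/σ'_p)]
    = 3.5/2.03 × [0.066×log₁₀(177/155) + 0.2×log₁₀(223/177)]
    = 1.7241 × [0.0038043 + 0.020066] = 0.04115 m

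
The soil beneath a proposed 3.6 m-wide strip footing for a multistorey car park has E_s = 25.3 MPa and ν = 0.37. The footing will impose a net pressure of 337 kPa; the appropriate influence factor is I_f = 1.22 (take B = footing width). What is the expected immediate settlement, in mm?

Immediate (elastic) settlement: S_e = q·B·(1−ν²)/E_s · I_f.
E_s = 25.3 MPa = 25300 kPa.
S_e = 337 × 3.6 × (1 − 0.37²) / 25300 × 1.22
    = 337 × 3.6 × 0.8631 / 25300 × 1.22
    = 0.05049 m = 50.49 mm

S_e ≈ 50.5 mm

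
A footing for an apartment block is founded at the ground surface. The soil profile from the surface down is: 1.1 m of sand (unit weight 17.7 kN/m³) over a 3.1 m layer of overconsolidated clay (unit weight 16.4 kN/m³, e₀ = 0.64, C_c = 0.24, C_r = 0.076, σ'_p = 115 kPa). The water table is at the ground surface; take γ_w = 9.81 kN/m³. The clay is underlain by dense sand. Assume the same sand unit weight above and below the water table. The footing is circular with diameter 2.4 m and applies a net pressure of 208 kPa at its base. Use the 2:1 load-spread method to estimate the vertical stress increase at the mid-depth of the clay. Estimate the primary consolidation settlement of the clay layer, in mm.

S_c ≈ 77.9 mm

Mid-depth of clay below the ground surface: z = 1.1 + 3.1/2 = 2.65 m.
Total vertical stress at mid-clay: σ_v = 17.7×1.1 + 16.4×1.55 = 44.89 kPa.
Pore pressure: u = 9.81×(2.65 − 0) = 25.997 kPa.
Initial effective stress: σ'_0 = σ_v − u = 44.89 − 25.997 = 18.893 kPa.
Stress increase at mid-clay by the 2:1 spreading method:
Δσ ≈ qD²/(D+z)² = 208×2.4²/(2.4+2.65)² = 46.979 kPa
Final effective stress: σ'_f = 18.893 + 46.979 = 65.872 kPa.
σ'_f = 65.872 ≤ σ'_p = 115 kPa, so the clay remains overconsolidated and only the recompression index applies:
S_c = C_r·H/(1+e₀)·log₁₀(σ'_f/σ'_0) = 0.076×3.1/1.64×log₁₀(65.872/18.893)
    = 0.14366 × 0.5424 = 0.07792 m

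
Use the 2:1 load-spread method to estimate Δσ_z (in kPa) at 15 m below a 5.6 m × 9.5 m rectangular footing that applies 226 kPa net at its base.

By the 2:1 method the load spreads at 1 horizontal : 2 vertical, so at depth z the loaded area has grown by z in each plan dimension:
Δσ = qBL/((B+z)(L+z)) = 226×5.6×9.5/((5.6+15)(9.5+15)) = 23.822 kPa

Δσ_z ≈ 23.8 kPa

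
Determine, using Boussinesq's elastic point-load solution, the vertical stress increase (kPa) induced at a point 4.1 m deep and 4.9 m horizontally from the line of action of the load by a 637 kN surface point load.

Boussinesq vertical stress below a point load on an elastic half-space:
Δσ_z = 3P/(2πz²) · [1 + (r/z)²]^(−5/2)
r/z = 4.9/4.1 = 1.1951; [1+(r/z)²]^(−5/2) = 0.10883.
Δσ_z = 3×637/(2π×4.1²) × 0.10883 = 18.093 × 0.10883 = 1.969 kPa

Δσ_z ≈ 1.97 kPa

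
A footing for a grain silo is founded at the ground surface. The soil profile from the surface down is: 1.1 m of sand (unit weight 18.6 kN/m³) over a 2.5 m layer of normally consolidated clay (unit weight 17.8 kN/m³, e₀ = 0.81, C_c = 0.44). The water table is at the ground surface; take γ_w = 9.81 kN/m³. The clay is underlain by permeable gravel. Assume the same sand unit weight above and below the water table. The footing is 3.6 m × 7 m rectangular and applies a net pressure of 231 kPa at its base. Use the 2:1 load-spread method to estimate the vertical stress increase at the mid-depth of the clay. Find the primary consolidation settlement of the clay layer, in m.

S_c ≈ 0.487 m

Mid-depth of clay below the ground surface: z = 1.1 + 2.5/2 = 2.35 m.
Total vertical stress at mid-clay: σ_v = 18.6×1.1 + 17.8×1.25 = 42.71 kPa.
Pore pressure: u = 9.81×(2.35 − 0) = 23.054 kPa.
Initial effective stress: σ'_0 = σ_v − u = 42.71 − 23.054 = 19.656 kPa.
Stress increase at mid-clay by the 2:1 spreading method:
Δσ = qBL/((B+z)(L+z)) = 231×3.6×7/((3.6+2.35)(7+2.35)) = 104.64 kPa
Final effective stress: σ'_f = σ'_0 + Δσ = 19.656 + 104.64 = 124.3 kPa.
Normally consolidated clay, so the full stress increment lies on the virgin compression line:
S_c = C_c·H/(1+e₀)·log₁₀(σ'_f/σ'_0) = 0.44×2.5/(1+0.81)×log₁₀(124.3/19.656)
    = 0.60773 × 0.80098 = 0.4868 m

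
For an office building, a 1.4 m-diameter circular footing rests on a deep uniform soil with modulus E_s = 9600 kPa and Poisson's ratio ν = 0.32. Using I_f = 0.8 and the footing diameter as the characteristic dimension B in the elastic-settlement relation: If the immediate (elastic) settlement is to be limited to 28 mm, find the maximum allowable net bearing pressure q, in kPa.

S_e = q·B·(1−ν²)/E_s · I_f  ⇒  q = S_e·E_s / (B·(1−ν²)·I_f).
q = 0.028 × 9600 / (1.4 × 0.8976 × 0.8) = 267.4 kPa

q ≈ 267 kPa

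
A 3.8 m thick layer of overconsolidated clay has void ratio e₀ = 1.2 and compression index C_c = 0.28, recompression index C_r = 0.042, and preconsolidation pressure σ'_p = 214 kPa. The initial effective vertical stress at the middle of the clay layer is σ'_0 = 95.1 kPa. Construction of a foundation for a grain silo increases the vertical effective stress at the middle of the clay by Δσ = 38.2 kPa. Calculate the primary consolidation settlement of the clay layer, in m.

Final effective stress: σ'_f = 95.1 + 38.2 = 133.3 kPa.
σ'_f = 133.3 ≤ σ'_p = 214 kPa, so the clay remains overconsolidated and only the recompression index applies:
S_c = C_r·H/(1+e₀)·log₁₀(σ'_f/σ'_0) = 0.042×3.8/2.2×log₁₀(133.3/95.1)
    = 0.072547 × 0.14665 = 0.01064 m

S_c ≈ 0.0106 m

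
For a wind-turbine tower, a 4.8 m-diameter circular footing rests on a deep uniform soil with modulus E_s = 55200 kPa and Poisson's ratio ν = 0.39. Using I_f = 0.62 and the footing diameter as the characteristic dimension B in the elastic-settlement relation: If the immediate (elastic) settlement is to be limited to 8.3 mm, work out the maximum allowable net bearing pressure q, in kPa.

S_e = q·B·(1−ν²)/E_s · I_f  ⇒  q = S_e·E_s / (B·(1−ν²)·I_f).
q = 0.0083 × 55200 / (4.8 × 0.8479 × 0.62) = 181.6 kPa

q ≈ 182 kPa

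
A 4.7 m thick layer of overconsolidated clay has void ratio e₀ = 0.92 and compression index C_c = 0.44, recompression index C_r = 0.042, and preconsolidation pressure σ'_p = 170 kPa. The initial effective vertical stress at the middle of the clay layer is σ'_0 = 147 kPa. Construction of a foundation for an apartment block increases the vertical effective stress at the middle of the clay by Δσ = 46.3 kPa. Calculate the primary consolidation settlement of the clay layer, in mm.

S_c ≈ 66.6 mm

Final effective stress: σ'_f = 147 + 46.3 = 193.3 kPa.
σ'_f = 193.3 > σ'_p = 170 kPa, so the stress path crosses the preconsolidation pressure — recompression up to σ'_p, then virgin compression beyond:
S_c = H/(1+e₀)·[C_r·log₁₀(σ'_p/σ'_0) + C_c·log₁₀(σ'_f/σ'_p)]
    = 4.7/1.92 × [0.042×log₁₀(170/147) + 0.44×log₁₀(193.3/170)]
    = 2.4479 × [0.0026515 + 0.024544] = 0.06657 m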